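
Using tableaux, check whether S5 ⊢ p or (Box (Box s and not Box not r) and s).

Invalid (countermodel exists)

Tableau for the negation not (p or (Box (Box s and not Box not r) and s)):
1. not (p or (Box (Box s and not Box not r) and s)), 0
2. not p, 0
3. not (Box (Box s and not Box not r) and s), 0
4. not s, 0
Accessibility: 0R0
The negation has an open branch (countermodel exists).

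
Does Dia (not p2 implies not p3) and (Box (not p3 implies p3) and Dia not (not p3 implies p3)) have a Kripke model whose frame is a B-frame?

No, unsatisfiable

1. Dia (not p2 implies not p3) and (Box (not p3 implies p3) and Dia not (not p3 implies p3)), w0
2. Dia (not p2 implies not p3), w0   [and-rule on 1]
3. Box (not p3 implies p3) and Dia not (not p3 implies p3), w0   [and-rule on 1]
4. Box (not p3 implies p3), w0   [and-rule on 3]
5. Dia not (not p3 implies p3), w0   [and-rule on 3]
6. not p3 implies p3, w0   [Box-rule on 4 via w0Rw0]
7. p3, w0   [implies-rule on 6 (branches; this branch)]
8. not p2 implies not p3, w1   [Dia-rule on 2: fresh world w1, w0Rw1]
9. not p3 implies p3, w1   [Box-rule on 4 via w0Rw1]
10. p2, w1   [implies-rule on 8 (branches; this branch)]
11. p3, w1   [implies-rule on 9 (branches; this branch)]
12. not (not p3 implies p3), w2   [Dia-rule on 5: fresh world w2, w0Rw2]
13. not p3, w2   [neg-implies-rule on 12]
14. not p3 implies p3, w2   [Box-rule on 4 via w0Rw2]
15. p3, w2   [implies-rule on 14 (branches; this branch)]
Accessibility: w0Rw0, w0Rw1, w0Rw2, w1Rw0, w1Rw1, w2Rw0, w2Rw2
Branch closes: p3 and not p3 both at w2.
Every branch closes; the branch above is one of them.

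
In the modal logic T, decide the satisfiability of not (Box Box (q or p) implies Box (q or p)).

1. not (Box Box (q or p) implies Box (q or p)), 0
2. Box Box (q or p), 0
3. not Box (q or p), 0
4. Box (q or p), 0
5. q or p, 0
6. p, 0
7. not (q or p), 1
8. not q, 1
9. not p, 1
10. Box (q or p), 1
11. q or p, 1
12. p, 1
Accessibility: 0R0, 0R1, 1R1
Branch closes: p and not p both at 1.
(One branch shown.) All branches close.

Unsatisfiable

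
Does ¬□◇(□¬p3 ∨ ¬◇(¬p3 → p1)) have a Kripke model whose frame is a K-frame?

1. ¬□◇(□¬p3 ∨ ¬◇(¬p3 → p1)), 0
2. ¬◇(□¬p3 ∨ ¬◇(¬p3 → p1)), 1   [¬□-rule on 1: fresh world 1, 0R1]
Accessibility: 0R1

Satisfiable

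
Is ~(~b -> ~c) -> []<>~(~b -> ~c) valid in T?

Tableau for the negation ~(~(~b -> ~c) -> []<>~(~b -> ~c)):
1. ~(~(~b -> ~c) -> []<>~(~b -> ~c)), w0
2. ~(~b -> ~c), w0
3. ~[]<>~(~b -> ~c), w0
4. ~b, w0
5. c, w0
6. ~<>~(~b -> ~c), w1
7. ~b -> ~c, w1
8. ~c, w1
Accessibility: w0Rw0, w0Rw1, w1Rw1
The negation has an open branch (countermodel exists).

Invalid (countermodel exists)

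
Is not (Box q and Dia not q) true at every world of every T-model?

Yes, valid

Tableau for the negation Box q and Dia not q:
1. Box q and Dia not q, 0
2. Box q, 0   [and-rule on 1]
3. Dia not q, 0   [and-rule on 1]
4. q, 0   [Box-rule on 2 via 0R0]
5. not q, 1   [Dia-rule on 3: fresh world 1, 0R1]
6. q, 1   [Box-rule on 2 via 0R1]
Accessibility: 0R0, 0R1, 1R1
Branch closes: q and not q both at 1.
All branches of the negation close; one closing branch shown above.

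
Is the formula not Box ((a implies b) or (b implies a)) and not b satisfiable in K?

Unsatisfiable (every branch closes)

1. not Box ((a implies b) or (b implies a)) and not b, u
2. not Box ((a implies b) or (b implies a)), u   [and-rule on 1]
3. not b, u   [and-rule on 1]
4. not ((a implies b) or (b implies a)), v   [neg-Box-rule on 2: fresh world v, uRv]
5. not (a implies b), v   [neg-or-rule on 4]
6. not (b implies a), v   [neg-or-rule on 4]
7. a, v   [neg-implies-rule on 5]
8. not b, v   [neg-implies-rule on 5]
9. b, v   [neg-implies-rule on 6]
10. not a, v   [neg-implies-rule on 6]
Accessibility: uRv
Branch closes: b and not b both at v.
(One branch shown.) All branches close.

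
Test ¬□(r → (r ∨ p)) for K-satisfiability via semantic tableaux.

Unsatisfiable

1. ¬□(r → (r ∨ p)), w0
2. ¬(r → (r ∨ p)), w1
3. r, w1
4. ¬(r ∨ p), w1
5. ¬r, w1
6. ¬p, w1
Accessibility: w0Rw1
Branch closes: r and ¬r both at w1.
(One branch shown.) All branches close.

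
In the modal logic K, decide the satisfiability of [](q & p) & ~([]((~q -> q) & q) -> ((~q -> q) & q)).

1. [](q & p) & ~([]((~q -> q) & q) -> ((~q -> q) & q)), w0
2. [](q & p), w0
3. ~([]((~q -> q) & q) -> ((~q -> q) & q)), w0
4. []((~q -> q) & q), w0
5. ~((~q -> q) & q), w0
6. ~q, w0

Satisfiable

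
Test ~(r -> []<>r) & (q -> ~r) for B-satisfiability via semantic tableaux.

1. ~(r -> []<>r) & (q -> ~r), 0
2. ~(r -> []<>r), 0
3. q -> ~r, 0
4. r, 0
5. ~[]<>r, 0
6. ~q, 0
7. ~<>r, 1
8. ~r, 0
Accessibility: 0R0, 0R1, 1R0, 1R1
Branch closes: r and ~r both at 0.
All branches of the tableau close; one closing branch shown above.

No, unsatisfiable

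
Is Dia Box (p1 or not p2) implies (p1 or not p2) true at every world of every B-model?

Valid

Tableau for the negation not (Dia Box (p1 or not p2) implies (p1 or not p2)):
1. not (Dia Box (p1 or not p2) implies (p1 or not p2)), u
2. Dia Box (p1 or not p2), u   [neg-implies-rule on 1]
3. not (p1 or not p2), u   [neg-implies-rule on 1]
4. not p1, u   [neg-or-rule on 3]
5. p2, u   [neg-or-rule on 3]
6. Box (p1 or not p2), v   [Dia-rule on 2: fresh world v, uRv]
7. p1 or not p2, u   [Box-rule on 6 via vRu]
8. p1 or not p2, v   [Box-rule on 6 via vRv]
9. not p2, u   [or-rule on 7 (branches; this branch)]
Accessibility: uRu, uRv, vRu, vRv
Branch closes: p2 and not p2 both at u.
All branches of the negation close; one closing branch shown above.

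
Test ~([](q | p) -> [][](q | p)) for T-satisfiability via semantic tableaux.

1. ~([](q | p) -> [][](q | p)), 0
2. [](q | p), 0
3. ~[][](q | p), 0
4. q | p, 0
5. p, 0
6. ~[](q | p), 1
7. q | p, 1
8. p, 1
9. ~(q | p), 2
10. ~q, 2
11. ~p, 2
Accessibility: 0R0, 0R1, 1R1, 1R2, 2R2

Satisfiable (open branch found)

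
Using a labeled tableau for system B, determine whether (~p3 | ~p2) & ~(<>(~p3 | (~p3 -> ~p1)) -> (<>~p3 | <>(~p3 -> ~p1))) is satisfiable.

1. (~p3 | ~p2) & ~(<>(~p3 | (~p3 -> ~p1)) -> (<>~p3 | <>(~p3 -> ~p1))), 0
2. ~p3 | ~p2, 0   [&-rule on 1]
3. ~(<>(~p3 | (~p3 -> ~p1)) -> (<>~p3 | <>(~p3 -> ~p1))), 0   [&-rule on 1]
4. <>(~p3 | (~p3 -> ~p1)), 0   [~->-rule on 3]
5. ~(<>~p3 | <>(~p3 -> ~p1)), 0   [~->-rule on 3]
6. ~<>~p3, 0   [~|-rule on 5]
7. ~<>(~p3 -> ~p1), 0   [~|-rule on 5]
8. p3, 0   [~<>-rule on 6 via 0R0]
9. ~(~p3 -> ~p1), 0   [~<>-rule on 7 via 0R0]
10. ~p3, 0   [~->-rule on 9]
11. p1, 0   [~->-rule on 9]
Accessibility: 0R0
Branch closes: p3 and ~p3 both at 0.
All branches of the tableau close; one closing branch shown above.

Unsatisfiable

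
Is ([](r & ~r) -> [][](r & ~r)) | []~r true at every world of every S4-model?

Tableau for the negation ~(([](r & ~r) -> [][](r & ~r)) | []~r):
1. ~(([](r & ~r) -> [][](r & ~r)) | []~r), w0
2. ~([](r & ~r) -> [][](r & ~r)), w0
3. ~[]~r, w0
4. [](r & ~r), w0
5. ~[][](r & ~r), w0
6. r & ~r, w0
7. r, w0
8. ~r, w0
Accessibility: w0Rw0
Branch closes: r and ~r both at w0.
Every branch of the negation's tableau closes; the branch above is one of them.

Valid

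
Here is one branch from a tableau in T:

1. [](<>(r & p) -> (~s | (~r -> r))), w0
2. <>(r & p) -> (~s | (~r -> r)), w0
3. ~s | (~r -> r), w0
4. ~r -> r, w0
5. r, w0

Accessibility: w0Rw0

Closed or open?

Open

There is no literal clash: for every atom and world, at most one sign appears.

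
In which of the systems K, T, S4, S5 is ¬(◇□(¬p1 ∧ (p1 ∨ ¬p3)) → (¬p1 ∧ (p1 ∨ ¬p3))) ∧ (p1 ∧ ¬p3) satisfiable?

K, T, S4

S5-tableau for the formula:
1. ¬(◇□(¬p1 ∧ (p1 ∨ ¬p3)) → (¬p1 ∧ (p1 ∨ ¬p3))) ∧ (p1 ∧ ¬p3), 0
2. ¬(◇□(¬p1 ∧ (p1 ∨ ¬p3)) → (¬p1 ∧ (p1 ∨ ¬p3))), 0
3. p1 ∧ ¬p3, 0
4. ◇□(¬p1 ∧ (p1 ∨ ¬p3)), 0
5. ¬(¬p1 ∧ (p1 ∨ ¬p3)), 0
6. p1, 0
7. ¬p3, 0
8. □(¬p1 ∧ (p1 ∨ ¬p3)), 1
9. ¬p1 ∧ (p1 ∨ ¬p3), 0
10. ¬p1, 0
11. p1 ∨ ¬p3, 0
Accessibility: 0R0, 0R1, 1R0, 1R1
Branch closes: p1 and ¬p1 both at 0.
Every branch closes (one shown): unsatisfiable in S5.
S4-tableau for the formula:
1. ¬(◇□(¬p1 ∧ (p1 ∨ ¬p3)) → (¬p1 ∧ (p1 ∨ ¬p3))) ∧ (p1 ∧ ¬p3), 0
2. ¬(◇□(¬p1 ∧ (p1 ∨ ¬p3)) → (¬p1 ∧ (p1 ∨ ¬p3))), 0
3. p1 ∧ ¬p3, 0
4. ◇□(¬p1 ∧ (p1 ∨ ¬p3)), 0
5. ¬(¬p1 ∧ (p1 ∨ ¬p3)), 0
6. p1, 0
7. ¬p3, 0
8. □(¬p1 ∧ (p1 ∨ ¬p3)), 1
9. ¬p1 ∧ (p1 ∨ ¬p3), 1
10. ¬p1, 1
11. p1 ∨ ¬p3, 1
12. ¬p3, 1
Accessibility: 0R0, 0R1, 1R1
Complete open branch: satisfiable in S4, hence also in K, T (this S4-model is also a K-model and a T-model).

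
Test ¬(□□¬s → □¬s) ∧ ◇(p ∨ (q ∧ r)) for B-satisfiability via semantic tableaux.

1. ¬(□□¬s → □¬s) ∧ ◇(p ∨ (q ∧ r)), u
2. ¬(□□¬s → □¬s), u
3. ◇(p ∨ (q ∧ r)), u
4. □□¬s, u
5. ¬□¬s, u
6. □¬s, u
7. ¬s, u
8. p ∨ (q ∧ r), v
9. □¬s, v
10. ¬s, v
11. q ∧ r, v
12. q, v
13. r, v
14. s, w
15. □¬s, w
16. ¬s, w
Accessibility: uRu, uRv, uRw, vRu, vRv, wRu, wRw
Branch closes: s and ¬s both at w.
All branches of the tableau close; one closing branch shown above.

Unsatisfiable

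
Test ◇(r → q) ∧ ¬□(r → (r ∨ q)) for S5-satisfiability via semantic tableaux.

1. ◇(r → q) ∧ ¬□(r → (r ∨ q)), u
2. ◇(r → q), u   [∧-rule on 1]
3. ¬□(r → (r ∨ q)), u   [∧-rule on 1]
4. r → q, v   [◇-rule on 2: fresh world v, uRv]
5. q, v   [→-rule on 4 (branches; this branch)]
6. ¬(r → (r ∨ q)), w   [¬□-rule on 3: fresh world w, uRw]
7. r, w   [¬→-rule on 6]
8. ¬(r ∨ q), w   [¬→-rule on 6]
9. ¬r, w   [¬∨-rule on 8]
10. ¬q, w   [¬∨-rule on 8]
Accessibility: uRu, uRv, uRw, vRu, vRv, vRw, wRu, wRv, wRw
Branch closes: r and ¬r both at w.
(One branch shown.) All branches close.

No, unsatisfiable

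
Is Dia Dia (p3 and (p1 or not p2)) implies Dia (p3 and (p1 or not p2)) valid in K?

Not valid

Tableau for the negation not (Dia Dia (p3 and (p1 or not p2)) implies Dia (p3 and (p1 or not p2))):
1. not (Dia Dia (p3 and (p1 or not p2)) implies Dia (p3 and (p1 or not p2))), u
2. Dia Dia (p3 and (p1 or not p2)), u
3. not Dia (p3 and (p1 or not p2)), u
4. Dia (p3 and (p1 or not p2)), v
5. not (p3 and (p1 or not p2)), v
6. not (p1 or not p2), v
7. not p1, v
8. p2, v
9. p3 and (p1 or not p2), w
10. p3, w
11. p1 or not p2, w
12. not p2, w
Accessibility: uRv, vRw
The negation has an open branch (countermodel exists).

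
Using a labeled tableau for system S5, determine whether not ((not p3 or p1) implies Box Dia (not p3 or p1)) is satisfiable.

1. not ((not p3 or p1) implies Box Dia (not p3 or p1)), w0
2. not p3 or p1, w0
3. not Box Dia (not p3 or p1), w0
4. p1, w0
5. not Dia (not p3 or p1), w1
6. not (not p3 or p1), w0
7. p3, w0
8. not p1, w0
Accessibility: w0Rw0, w0Rw1, w1Rw0, w1Rw1
Branch closes: p1 and not p1 both at w0.
(One branch shown.) All branches close.

Unsatisfiable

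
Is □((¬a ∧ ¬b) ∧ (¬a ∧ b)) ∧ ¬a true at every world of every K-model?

Tableau for the negation ¬(□((¬a ∧ ¬b) ∧ (¬a ∧ b)) ∧ ¬a):
1. ¬(□((¬a ∧ ¬b) ∧ (¬a ∧ b)) ∧ ¬a), w0
2. a, w0   [¬∧-rule on 1 (branches; this branch)]
The negation has an open branch (countermodel exists).

Not valid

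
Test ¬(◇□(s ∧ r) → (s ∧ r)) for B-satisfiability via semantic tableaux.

1. ¬(◇□(s ∧ r) → (s ∧ r)), w0
2. ◇□(s ∧ r), w0
3. ¬(s ∧ r), w0
4. ¬r, w0
5. □(s ∧ r), w1
6. s ∧ r, w0
7. s, w0
8. r, w0
Accessibility: w0Rw0, w0Rw1, w1Rw0, w1Rw1
Branch closes: r and ¬r both at w0.
Every branch closes; the branch above is one of them.

No, unsatisfiable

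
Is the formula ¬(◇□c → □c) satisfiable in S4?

Yes, satisfiable

1. ¬(◇□c → □c), u
2. ◇□c, u
3. ¬□c, u
4. □c, v
5. c, v
6. ¬c, w
Accessibility: uRu, uRv, uRw, vRv, wRw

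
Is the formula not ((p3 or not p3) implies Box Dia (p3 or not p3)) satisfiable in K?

1. not ((p3 or not p3) implies Box Dia (p3 or not p3)), 0
2. p3 or not p3, 0
3. not Box Dia (p3 or not p3), 0
4. not p3, 0
5. not Dia (p3 or not p3), 1
Accessibility: 0R1

Satisfiable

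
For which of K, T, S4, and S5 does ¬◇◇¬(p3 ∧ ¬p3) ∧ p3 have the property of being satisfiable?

K

K-tableau for the formula:
1. ¬◇◇¬(p3 ∧ ¬p3) ∧ p3, u
2. ¬◇◇¬(p3 ∧ ¬p3), u
3. p3, u
Complete open branch: satisfiable in K.
T-tableau for the formula:
1. ¬◇◇¬(p3 ∧ ¬p3) ∧ p3, u
2. ¬◇◇¬(p3 ∧ ¬p3), u
3. p3, u
4. ¬◇¬(p3 ∧ ¬p3), u
5. p3 ∧ ¬p3, u
6. ¬p3, u
Accessibility: uRu
Branch closes: p3 and ¬p3 both at u.
Every branch closes (one shown): unsatisfiable in T, hence also in S4, S5 (every S4/S5-frame is a T-frame).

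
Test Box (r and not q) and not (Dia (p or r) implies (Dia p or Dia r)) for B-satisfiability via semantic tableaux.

Unsatisfiable (every branch closes)

1. Box (r and not q) and not (Dia (p or r) implies (Dia p or Dia r)), u
2. Box (r and not q), u
3. not (Dia (p or r) implies (Dia p or Dia r)), u
4. Dia (p or r), u
5. not (Dia p or Dia r), u
6. not Dia p, u
7. not Dia r, u
8. r and not q, u
9. r, u
10. not q, u
11. not p, u
12. not r, u
Accessibility: uRu
Branch closes: r and not r both at u.
(One branch shown.) All branches close.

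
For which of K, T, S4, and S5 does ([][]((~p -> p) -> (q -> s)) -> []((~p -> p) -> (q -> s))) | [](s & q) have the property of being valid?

T, S4, S5

K-tableau for the negation ~(([][]((~p -> p) -> (q -> s)) -> []((~p -> p) -> (q -> s))) | [](s & q)):
1. ~(([][]((~p -> p) -> (q -> s)) -> []((~p -> p) -> (q -> s))) | [](s & q)), u
2. ~([][]((~p -> p) -> (q -> s)) -> []((~p -> p) -> (q -> s))), u   [~|-rule on 1]
3. ~[](s & q), u   [~|-rule on 1]
4. [][]((~p -> p) -> (q -> s)), u   [~->-rule on 2]
5. ~[]((~p -> p) -> (q -> s)), u   [~->-rule on 2]
6. ~(s & q), v   [~[]-rule on 3: fresh world v, uRv]
7. []((~p -> p) -> (q -> s)), v   [[]-rule on 4 via uRv]
8. ~q, v   [~&-rule on 6 (branches; this branch)]
9. ~((~p -> p) -> (q -> s)), w   [~[]-rule on 5: fresh world w, uRw]
10. ~p -> p, w   [~->-rule on 9]
11. ~(q -> s), w   [~->-rule on 9]
12. q, w   [~->-rule on 11]
13. ~s, w   [~->-rule on 11]
14. []((~p -> p) -> (q -> s)), w   [[]-rule on 4 via uRw]
15. p, w   [->-rule on 10 (branches; this branch)]
Accessibility: uRv, uRw
Complete open branch: countermodel on a K-frame, so not valid in K.
T-tableau for the negation ~(([][]((~p -> p) -> (q -> s)) -> []((~p -> p) -> (q -> s))) | [](s & q)):
1. ~(([][]((~p -> p) -> (q -> s)) -> []((~p -> p) -> (q -> s))) | [](s & q)), u
2. ~([][]((~p -> p) -> (q -> s)) -> []((~p -> p) -> (q -> s))), u   [~|-rule on 1]
3. ~[](s & q), u   [~|-rule on 1]
4. [][]((~p -> p) -> (q -> s)), u   [~->-rule on 2]
5. ~[]((~p -> p) -> (q -> s)), u   [~->-rule on 2]
6. []((~p -> p) -> (q -> s)), u   [[]-rule on 4 via uRu]
7. (~p -> p) -> (q -> s), u   [[]-rule on 6 via uRu]
8. q -> s, u   [->-rule on 7 (branches; this branch)]
9. s, u   [->-rule on 8 (branches; this branch)]
10. ~(s & q), v   [~[]-rule on 3: fresh world v, uRv]
11. []((~p -> p) -> (q -> s)), v   [[]-rule on 4 via uRv]
12. (~p -> p) -> (q -> s), v   [[]-rule on 6 via uRv]
13. ~q, v   [~&-rule on 10 (branches; this branch)]
14. q -> s, v   [->-rule on 12 (branches; this branch)]
15. s, v   [->-rule on 14 (branches; this branch)]
16. ~((~p -> p) -> (q -> s)), w   [~[]-rule on 5: fresh world w, uRw]
17. ~p -> p, w   [~->-rule on 16]
18. ~(q -> s), w   [~->-rule on 16]
19. q, w   [~->-rule on 18]
20. ~s, w   [~->-rule on 18]
21. []((~p -> p) -> (q -> s)), w   [[]-rule on 4 via uRw]
22. (~p -> p) -> (q -> s), w   [[]-rule on 6 via uRw]
23. p, w   [->-rule on 17 (branches; this branch)]
24. q -> s, w   [->-rule on 22 (branches; this branch)]
25. s, w   [->-rule on 24 (branches; this branch)]
Accessibility: uRu, uRv, uRw, vRv, wRw
Branch closes: s and ~s both at w.
Every branch closes (one shown): valid in T, hence also in S4, S5 (every theorem of T is a theorem of S4 and S5).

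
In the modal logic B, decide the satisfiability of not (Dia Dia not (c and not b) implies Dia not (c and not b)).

Satisfiable (open branch found)

1. not (Dia Dia not (c and not b) implies Dia not (c and not b)), w0
2. Dia Dia not (c and not b), w0   [neg-implies-rule on 1]
3. not Dia not (c and not b), w0   [neg-implies-rule on 1]
4. c and not b, w0   [neg-Dia-rule on 3 via w0Rw0]
5. c, w0   [and-rule on 4]
6. not b, w0   [and-rule on 4]
7. Dia not (c and not b), w1   [Dia-rule on 2: fresh world w1, w0Rw1]
8. c and not b, w1   [neg-Dia-rule on 3 via w0Rw1]
9. c, w1   [and-rule on 8]
10. not b, w1   [and-rule on 8]
11. not (c and not b), w2   [Dia-rule on 7: fresh world w2, w1Rw2]
12. b, w2   [neg-and-rule on 11 (branches; this branch)]
Accessibility: w0Rw0, w0Rw1, w1Rw0, w1Rw1, w1Rw2, w2Rw1, w2Rw2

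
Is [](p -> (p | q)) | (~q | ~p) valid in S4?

Valid in S4

Tableau for the negation ~([](p -> (p | q)) | (~q | ~p)):
1. ~([](p -> (p | q)) | (~q | ~p)), u
2. ~[](p -> (p | q)), u
3. ~(~q | ~p), u
4. q, u
5. p, u
6. ~(p -> (p | q)), v
7. p, v
8. ~(p | q), v
9. ~p, v
10. ~q, v
Accessibility: uRu, uRv, vRv
Branch closes: p and ~p both at v.
All branches of the negation close; one closing branch shown above.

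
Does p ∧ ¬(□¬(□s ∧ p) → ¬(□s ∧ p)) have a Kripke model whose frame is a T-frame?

Unsatisfiable

1. p ∧ ¬(□¬(□s ∧ p) → ¬(□s ∧ p)), 0
2. p, 0   [∧-rule on 1]
3. ¬(□¬(□s ∧ p) → ¬(□s ∧ p)), 0   [∧-rule on 1]
4. □¬(□s ∧ p), 0   [¬→-rule on 3]
5. □s ∧ p, 0   [¬→-rule on 3]
6. □s, 0   [∧-rule on 5]
7. ¬(□s ∧ p), 0   [□-rule on 4 via 0R0]
8. s, 0   [□-rule on 6 via 0R0]
9. ¬□s, 0   [¬∧-rule on 7 (branches; this branch)]
10. ¬s, 1   [¬□-rule on 9: fresh world 1, 0R1]
11. ¬(□s ∧ p), 1   [□-rule on 4 via 0R1]
12. s, 1   [□-rule on 6 via 0R1]
Accessibility: 0R0, 0R1, 1R1
Branch closes: s and ¬s both at 1.
(One branch shown.) All branches close.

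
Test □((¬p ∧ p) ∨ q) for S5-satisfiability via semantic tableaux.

1. □((¬p ∧ p) ∨ q), u
2. (¬p ∧ p) ∨ q, u
3. q, u
Accessibility: uRu

Yes, satisfiable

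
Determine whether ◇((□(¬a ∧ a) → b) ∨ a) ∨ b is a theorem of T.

Valid in T

Tableau for the negation ¬(◇((□(¬a ∧ a) → b) ∨ a) ∨ b):
1. ¬(◇((□(¬a ∧ a) → b) ∨ a) ∨ b), 0
2. ¬◇((□(¬a ∧ a) → b) ∨ a), 0
3. ¬b, 0
4. ¬((□(¬a ∧ a) → b) ∨ a), 0
5. ¬(□(¬a ∧ a) → b), 0
6. ¬a, 0
7. □(¬a ∧ a), 0
8. ¬a ∧ a, 0
9. a, 0
Accessibility: 0R0
Branch closes: a and ¬a both at 0.
All branches of the negation close; one closing branch shown above.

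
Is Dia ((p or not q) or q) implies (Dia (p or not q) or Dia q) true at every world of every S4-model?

Valid in S4

Tableau for the negation not (Dia ((p or not q) or q) implies (Dia (p or not q) or Dia q)):
1. not (Dia ((p or not q) or q) implies (Dia (p or not q) or Dia q)), w0
2. Dia ((p or not q) or q), w0   [neg-implies-rule on 1]
3. not (Dia (p or not q) or Dia q), w0   [neg-implies-rule on 1]
4. not Dia (p or not q), w0   [neg-or-rule on 3]
5. not Dia q, w0   [neg-or-rule on 3]
6. not (p or not q), w0   [neg-Dia-rule on 4 via w0Rw0]
7. not p, w0   [neg-or-rule on 6]
8. q, w0   [neg-or-rule on 6]
9. not q, w0   [neg-Dia-rule on 5 via w0Rw0]
Accessibility: w0Rw0
Branch closes: q and not q both at w0.
Every branch of the negation's tableau closes; the branch above is one of them.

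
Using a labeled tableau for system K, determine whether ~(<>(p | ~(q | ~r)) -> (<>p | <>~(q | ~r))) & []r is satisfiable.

1. ~(<>(p | ~(q | ~r)) -> (<>p | <>~(q | ~r))) & []r, u
2. ~(<>(p | ~(q | ~r)) -> (<>p | <>~(q | ~r))), u
3. []r, u
4. <>(p | ~(q | ~r)), u
5. ~(<>p | <>~(q | ~r)), u
6. ~<>p, u
7. ~<>~(q | ~r), u
8. p | ~(q | ~r), v
9. r, v
10. ~p, v
11. q | ~r, v
12. ~(q | ~r), v
13. ~q, v
14. ~r, v
Accessibility: uRv
Branch closes: r and ~r both at v.
(One branch shown.) All branches close.

Unsatisfiable (every branch closes)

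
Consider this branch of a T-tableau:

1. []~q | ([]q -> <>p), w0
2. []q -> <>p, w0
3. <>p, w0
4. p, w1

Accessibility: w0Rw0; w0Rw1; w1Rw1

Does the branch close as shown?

Open

There is no literal clash: for every atom and world, at most one sign appears.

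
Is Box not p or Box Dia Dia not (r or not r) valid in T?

Tableau for the negation not (Box not p or Box Dia Dia not (r or not r)):
1. not (Box not p or Box Dia Dia not (r or not r)), u
2. not Box not p, u
3. not Box Dia Dia not (r or not r), u
4. p, v
5. not Dia Dia not (r or not r), w
6. not Dia not (r or not r), w
7. r or not r, w
8. not r, w
Accessibility: uRu, uRv, uRw, vRv, wRw
The negation has an open branch (countermodel exists).

Invalid (countermodel exists)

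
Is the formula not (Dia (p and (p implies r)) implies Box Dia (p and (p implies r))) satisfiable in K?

1. not (Dia (p and (p implies r)) implies Box Dia (p and (p implies r))), u
2. Dia (p and (p implies r)), u   [neg-implies-rule on 1]
3. not Box Dia (p and (p implies r)), u   [neg-implies-rule on 1]
4. p and (p implies r), v   [Dia-rule on 2: fresh world v, uRv]
5. p, v   [and-rule on 4]
6. p implies r, v   [and-rule on 4]
7. r, v   [implies-rule on 6 (branches; this branch)]
8. not Dia (p and (p implies r)), w   [neg-Box-rule on 3: fresh world w, uRw]
Accessibility: uRv, uRw

Yes, satisfiable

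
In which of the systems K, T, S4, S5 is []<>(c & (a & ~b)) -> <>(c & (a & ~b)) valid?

T-tableau for the negation ~([]<>(c & (a & ~b)) -> <>(c & (a & ~b))):
1. ~([]<>(c & (a & ~b)) -> <>(c & (a & ~b))), w0
2. []<>(c & (a & ~b)), w0
3. ~<>(c & (a & ~b)), w0
4. <>(c & (a & ~b)), w0
5. ~(c & (a & ~b)), w0
6. ~(a & ~b), w0
7. b, w0
8. c & (a & ~b), w1
9. c, w1
10. a & ~b, w1
11. a, w1
12. ~b, w1
13. <>(c & (a & ~b)), w1
14. ~(c & (a & ~b)), w1
15. ~(a & ~b), w1
16. b, w1
Accessibility: w0Rw0, w0Rw1, w1Rw1
Branch closes: b and ~b both at w1.
Every branch closes (one shown): valid in T, hence also in S4, S5 (every theorem of T is a theorem of S4 and S5).
K-tableau for the negation ~([]<>(c & (a & ~b)) -> <>(c & (a & ~b))):
1. ~([]<>(c & (a & ~b)) -> <>(c & (a & ~b))), w0
2. []<>(c & (a & ~b)), w0
3. ~<>(c & (a & ~b)), w0
Complete open branch: countermodel on a K-frame, so not valid in K.

T, S4, S5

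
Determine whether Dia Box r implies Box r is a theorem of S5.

Valid

Tableau for the negation not (Dia Box r implies Box r):
1. not (Dia Box r implies Box r), u
2. Dia Box r, u
3. not Box r, u
4. Box r, v
5. r, u
6. r, v
7. not r, w
8. r, w
Accessibility: uRu, uRv, uRw, vRu, vRv, vRw, wRu, wRv, wRw
Branch closes: r and not r both at w.
All branches of the negation close; one closing branch shown above.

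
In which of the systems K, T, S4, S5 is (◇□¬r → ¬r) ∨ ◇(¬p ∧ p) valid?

S5

S4-tableau for the negation ¬((◇□¬r → ¬r) ∨ ◇(¬p ∧ p)):
1. ¬((◇□¬r → ¬r) ∨ ◇(¬p ∧ p)), 0
2. ¬(◇□¬r → ¬r), 0
3. ¬◇(¬p ∧ p), 0
4. ◇□¬r, 0
5. r, 0
6. ¬(¬p ∧ p), 0
7. ¬p, 0
8. □¬r, 1
9. ¬(¬p ∧ p), 1
10. ¬r, 1
11. ¬p, 1
Accessibility: 0R0, 0R1, 1R1
Complete open branch: countermodel on an S4-frame, so not valid in S4, nor in K, T (the same frame is also a K-frame and a T-frame).
S5-tableau for the negation ¬((◇□¬r → ¬r) ∨ ◇(¬p ∧ p)):
1. ¬((◇□¬r → ¬r) ∨ ◇(¬p ∧ p)), 0
2. ¬(◇□¬r → ¬r), 0
3. ¬◇(¬p ∧ p), 0
4. ◇□¬r, 0
5. r, 0
6. ¬(¬p ∧ p), 0
7. ¬p, 0
8. □¬r, 1
9. ¬(¬p ∧ p), 1
10. ¬r, 0
Accessibility: 0R0, 0R1, 1R0, 1R1
Branch closes: r and ¬r both at 0.
Every branch closes (one shown): valid in S5.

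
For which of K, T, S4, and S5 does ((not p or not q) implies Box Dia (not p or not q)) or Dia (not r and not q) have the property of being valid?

S4-tableau for the negation not (((not p or not q) implies Box Dia (not p or not q)) or Dia (not r and not q)):
1. not (((not p or not q) implies Box Dia (not p or not q)) or Dia (not r and not q)), w0
2. not ((not p or not q) implies Box Dia (not p or not q)), w0
3. not Dia (not r and not q), w0
4. not p or not q, w0
5. not Box Dia (not p or not q), w0
6. not (not r and not q), w0
7. not q, w0
8. r, w0
9. not Dia (not p or not q), w1
10. not (not r and not q), w1
11. not (not p or not q), w1
12. p, w1
13. q, w1
Accessibility: w0Rw0, w0Rw1, w1Rw1
Complete open branch: countermodel on an S4-frame, so not valid in S4, nor in K, T (the same frame is also a K-frame and a T-frame).
S5-tableau for the negation not (((not p or not q) implies Box Dia (not p or not q)) or Dia (not r and not q)):
1. not (((not p or not q) implies Box Dia (not p or not q)) or Dia (not r and not q)), w0
2. not ((not p or not q) implies Box Dia (not p or not q)), w0
3. not Dia (not r and not q), w0
4. not p or not q, w0
5. not Box Dia (not p or not q), w0
6. not (not r and not q), w0
7. not q, w0
8. r, w0
9. not Dia (not p or not q), w1
10. not (not r and not q), w1
11. not (not p or not q), w0
12. p, w0
13. q, w0
Accessibility: w0Rw0, w0Rw1, w1Rw0, w1Rw1
Branch closes: q and not q both at w0.
Every branch closes (one shown): valid in S5.

S5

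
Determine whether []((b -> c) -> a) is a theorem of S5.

Not valid

Tableau for the negation ~[]((b -> c) -> a):
1. ~[]((b -> c) -> a), w0
2. ~((b -> c) -> a), w1
3. b -> c, w1
4. ~a, w1
5. c, w1
Accessibility: w0Rw0, w0Rw1, w1Rw0, w1Rw1
The negation has an open branch (countermodel exists).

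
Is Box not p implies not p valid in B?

Tableau for the negation not (Box not p implies not p):
1. not (Box not p implies not p), 0
2. Box not p, 0   [neg-implies-rule on 1]
3. p, 0   [neg-implies-rule on 1]
4. not p, 0   [Box-rule on 2 via 0R0]
Accessibility: 0R0
Branch closes: p and not p both at 0.
Every branch of the negation's tableau closes; the branch above is one of them.

Valid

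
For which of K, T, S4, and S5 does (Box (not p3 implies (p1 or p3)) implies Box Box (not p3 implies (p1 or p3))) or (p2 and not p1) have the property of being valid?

S4, S5

T-tableau for the negation not ((Box (not p3 implies (p1 or p3)) implies Box Box (not p3 implies (p1 or p3))) or (p2 and not p1)):
1. not ((Box (not p3 implies (p1 or p3)) implies Box Box (not p3 implies (p1 or p3))) or (p2 and not p1)), u
2. not (Box (not p3 implies (p1 or p3)) implies Box Box (not p3 implies (p1 or p3))), u
3. not (p2 and not p1), u
4. Box (not p3 implies (p1 or p3)), u
5. not Box Box (not p3 implies (p1 or p3)), u
6. not p3 implies (p1 or p3), u
7. p1, u
8. p1 or p3, u
9. p3, u
10. not Box (not p3 implies (p1 or p3)), v
11. not p3 implies (p1 or p3), v
12. p1 or p3, v
13. p3, v
14. not (not p3 implies (p1 or p3)), w
15. not p3, w
16. not (p1 or p3), w
17. not p1, w
Accessibility: uRu, uRv, vRv, vRw, wRw
Complete open branch: countermodel on a T-frame, so not valid in T, nor in K (the same frame is also a K-frame).
S4-tableau for the negation not ((Box (not p3 implies (p1 or p3)) implies Box Box (not p3 implies (p1 or p3))) or (p2 and not p1)):
1. not ((Box (not p3 implies (p1 or p3)) implies Box Box (not p3 implies (p1 or p3))) or (p2 and not p1)), u
2. not (Box (not p3 implies (p1 or p3)) implies Box Box (not p3 implies (p1 or p3))), u
3. not (p2 and not p1), u
4. Box (not p3 implies (p1 or p3)), u
5. not Box Box (not p3 implies (p1 or p3)), u
6. not p3 implies (p1 or p3), u
7. p1, u
8. p1 or p3, u
9. p3, u
10. not Box (not p3 implies (p1 or p3)), v
11. not p3 implies (p1 or p3), v
12. p1 or p3, v
13. p3, v
14. not (not p3 implies (p1 or p3)), w
15. not p3, w
16. not (p1 or p3), w
17. not p1, w
18. not p3 implies (p1 or p3), w
19. p1 or p3, w
20. p3, w
Accessibility: uRu, uRv, uRw, vRv, vRw, wRw
Branch closes: p3 and not p3 both at w.
Every branch closes (one shown): valid in S4, hence also in S5 (every theorem of S4 is a theorem of S5).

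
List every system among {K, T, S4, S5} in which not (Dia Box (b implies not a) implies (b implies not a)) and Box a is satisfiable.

K, T, S4

S4-tableau for the formula:
1. not (Dia Box (b implies not a) implies (b implies not a)) and Box a, 0
2. not (Dia Box (b implies not a) implies (b implies not a)), 0
3. Box a, 0
4. Dia Box (b implies not a), 0
5. not (b implies not a), 0
6. b, 0
7. a, 0
8. Box (b implies not a), 1
9. a, 1
10. b implies not a, 1
11. not b, 1
Accessibility: 0R0, 0R1, 1R1
Complete open branch: satisfiable in S4, hence also in K, T (this S4-model is also a K-model and a T-model).
S5-tableau for the formula:
1. not (Dia Box (b implies not a) implies (b implies not a)) and Box a, 0
2. not (Dia Box (b implies not a) implies (b implies not a)), 0
3. Box a, 0
4. Dia Box (b implies not a), 0
5. not (b implies not a), 0
6. b, 0
7. a, 0
8. Box (b implies not a), 1
9. a, 1
10. b implies not a, 0
11. b implies not a, 1
12. not a, 0
Accessibility: 0R0, 0R1, 1R0, 1R1
Branch closes: a and not a both at 0.
Every branch closes (one shown): unsatisfiable in S5.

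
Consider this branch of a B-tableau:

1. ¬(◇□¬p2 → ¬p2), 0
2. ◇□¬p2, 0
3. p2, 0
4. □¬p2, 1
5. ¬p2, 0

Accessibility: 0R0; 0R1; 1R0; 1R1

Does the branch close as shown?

Yes, closed

Both p2 and ¬p2 appear at 0.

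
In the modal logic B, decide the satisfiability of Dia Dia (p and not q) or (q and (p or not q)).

1. Dia Dia (p and not q) or (q and (p or not q)), u
2. q and (p or not q), u
3. q, u
4. p or not q, u
5. p, u
Accessibility: uRu

Yes, satisfiable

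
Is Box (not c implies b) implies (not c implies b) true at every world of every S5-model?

Valid in S5

Tableau for the negation not (Box (not c implies b) implies (not c implies b)):
1. not (Box (not c implies b) implies (not c implies b)), u
2. Box (not c implies b), u
3. not (not c implies b), u
4. not c, u
5. not b, u
6. not c implies b, u
7. b, u
Accessibility: uRu
Branch closes: b and not b both at u.
All branches of the negation close; one closing branch shown above.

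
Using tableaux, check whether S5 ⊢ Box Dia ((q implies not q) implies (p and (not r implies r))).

No, not valid

Tableau for the negation not Box Dia ((q implies not q) implies (p and (not r implies r))):
1. not Box Dia ((q implies not q) implies (p and (not r implies r))), w0
2. not Dia ((q implies not q) implies (p and (not r implies r))), w1
3. not ((q implies not q) implies (p and (not r implies r))), w0
4. q implies not q, w0
5. not (p and (not r implies r)), w0
6. not ((q implies not q) implies (p and (not r implies r))), w1
7. q implies not q, w1
8. not (p and (not r implies r)), w1
9. not q, w0
10. not (not r implies r), w0
11. not r, w0
12. not q, w1
13. not (not r implies r), w1
14. not r, w1
Accessibility: w0Rw0, w0Rw1, w1Rw0, w1Rw1
The negation has an open branch (countermodel exists).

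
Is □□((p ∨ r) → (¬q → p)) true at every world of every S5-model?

Not valid

Tableau for the negation ¬□□((p ∨ r) → (¬q → p)):
1. ¬□□((p ∨ r) → (¬q → p)), 0
2. ¬□((p ∨ r) → (¬q → p)), 1   [¬□-rule on 1: fresh world 1, 0R1]
3. ¬((p ∨ r) → (¬q → p)), 2   [¬□-rule on 2: fresh world 2, 1R2]
4. p ∨ r, 2   [¬→-rule on 3]
5. ¬(¬q → p), 2   [¬→-rule on 3]
6. ¬q, 2   [¬→-rule on 5]
7. ¬p, 2   [¬→-rule on 5]
8. r, 2   [∨-rule on 4 (branches; this branch)]
Accessibility: 0R0, 0R1, 0R2, 1R0, 1R1, 1R2, 2R0, 2R1, 2R2
The negation has an open branch (countermodel exists).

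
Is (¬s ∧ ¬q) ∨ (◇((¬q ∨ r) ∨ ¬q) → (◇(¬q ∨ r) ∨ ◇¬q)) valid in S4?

Tableau for the negation ¬((¬s ∧ ¬q) ∨ (◇((¬q ∨ r) ∨ ¬q) → (◇(¬q ∨ r) ∨ ◇¬q))):
1. ¬((¬s ∧ ¬q) ∨ (◇((¬q ∨ r) ∨ ¬q) → (◇(¬q ∨ r) ∨ ◇¬q))), u
2. ¬(¬s ∧ ¬q), u   [¬∨-rule on 1]
3. ¬(◇((¬q ∨ r) ∨ ¬q) → (◇(¬q ∨ r) ∨ ◇¬q)), u   [¬∨-rule on 1]
4. ◇((¬q ∨ r) ∨ ¬q), u   [¬→-rule on 3]
5. ¬(◇(¬q ∨ r) ∨ ◇¬q), u   [¬→-rule on 3]
6. ¬◇(¬q ∨ r), u   [¬∨-rule on 5]
7. ¬◇¬q, u   [¬∨-rule on 5]
8. ¬(¬q ∨ r), u   [¬◇-rule on 6 via uRu]
9. q, u   [¬∨-rule on 8]
10. ¬r, u   [¬∨-rule on 8]
11. (¬q ∨ r) ∨ ¬q, v   [◇-rule on 4: fresh world v, uRv]
12. ¬(¬q ∨ r), v   [¬◇-rule on 6 via uRv]
13. q, v   [¬∨-rule on 12]
14. ¬r, v   [¬∨-rule on 12]
15. ¬q ∨ r, v   [∨-rule on 11 (branches; this branch)]
16. r, v   [∨-rule on 15 (branches; this branch)]
Accessibility: uRu, uRv, vRv
Branch closes: r and ¬r both at v.
All branches of the negation close; one closing branch shown above.

Valid in S4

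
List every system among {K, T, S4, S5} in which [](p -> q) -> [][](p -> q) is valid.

S4, S5

T-tableau for the negation ~([](p -> q) -> [][](p -> q)):
1. ~([](p -> q) -> [][](p -> q)), w0
2. [](p -> q), w0   [~->-rule on 1]
3. ~[][](p -> q), w0   [~->-rule on 1]
4. p -> q, w0   [[]-rule on 2 via w0Rw0]
5. q, w0   [->-rule on 4 (branches; this branch)]
6. ~[](p -> q), w1   [~[]-rule on 3: fresh world w1, w0Rw1]
7. p -> q, w1   [[]-rule on 2 via w0Rw1]
8. q, w1   [->-rule on 7 (branches; this branch)]
9. ~(p -> q), w2   [~[]-rule on 6: fresh world w2, w1Rw2]
10. p, w2   [~->-rule on 9]
11. ~q, w2   [~->-rule on 9]
Accessibility: w0Rw0, w0Rw1, w1Rw1, w1Rw2, w2Rw2
Complete open branch: countermodel on a T-frame, so not valid in T, nor in K (the same frame is also a K-frame).
S4-tableau for the negation ~([](p -> q) -> [][](p -> q)):
1. ~([](p -> q) -> [][](p -> q)), w0
2. [](p -> q), w0   [~->-rule on 1]
3. ~[][](p -> q), w0   [~->-rule on 1]
4. p -> q, w0   [[]-rule on 2 via w0Rw0]
5. q, w0   [->-rule on 4 (branches; this branch)]
6. ~[](p -> q), w1   [~[]-rule on 3: fresh world w1, w0Rw1]
7. p -> q, w1   [[]-rule on 2 via w0Rw1]
8. q, w1   [->-rule on 7 (branches; this branch)]
9. ~(p -> q), w2   [~[]-rule on 6: fresh world w2, w1Rw2]
10. p, w2   [~->-rule on 9]
11. ~q, w2   [~->-rule on 9]
12. p -> q, w2   [[]-rule on 2 via w0Rw2]
13. q, w2   [->-rule on 12 (branches; this branch)]
Accessibility: w0Rw0, w0Rw1, w0Rw2, w1Rw1, w1Rw2, w2Rw2
Branch closes: q and ~q both at w2.
Every branch closes (one shown): valid in S4, hence also in S5 (every theorem of S4 is a theorem of S5).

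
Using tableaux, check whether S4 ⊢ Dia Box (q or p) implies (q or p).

Tableau for the negation not (Dia Box (q or p) implies (q or p)):
1. not (Dia Box (q or p) implies (q or p)), u
2. Dia Box (q or p), u
3. not (q or p), u
4. not q, u
5. not p, u
6. Box (q or p), v
7. q or p, v
8. p, v
Accessibility: uRu, uRv, vRv
The negation has an open branch (countermodel exists).

Invalid (countermodel exists)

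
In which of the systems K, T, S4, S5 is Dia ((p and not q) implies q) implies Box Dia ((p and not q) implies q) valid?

S5-tableau for the negation not (Dia ((p and not q) implies q) implies Box Dia ((p and not q) implies q)):
1. not (Dia ((p and not q) implies q) implies Box Dia ((p and not q) implies q)), u
2. Dia ((p and not q) implies q), u   [neg-implies-rule on 1]
3. not Box Dia ((p and not q) implies q), u   [neg-implies-rule on 1]
4. (p and not q) implies q, v   [Dia-rule on 2: fresh world v, uRv]
5. not (p and not q), v   [implies-rule on 4 (branches; this branch)]
6. not p, v   [neg-and-rule on 5 (branches; this branch)]
7. not Dia ((p and not q) implies q), w   [neg-Box-rule on 3: fresh world w, uRw]
8. not ((p and not q) implies q), u   [neg-Dia-rule on 7 via wRu]
9. p and not q, u   [neg-implies-rule on 8]
10. not q, u   [neg-implies-rule on 8]
11. p, u   [and-rule on 9]
12. not ((p and not q) implies q), v   [neg-Dia-rule on 7 via wRv]
13. p and not q, v   [neg-implies-rule on 12]
14. not q, v   [neg-implies-rule on 12]
15. p, v   [and-rule on 13]
Accessibility: uRu, uRv, uRw, vRu, vRv, vRw, wRu, wRv, wRw
Branch closes: p and not p both at v.
Every branch closes (one shown): valid in S5.
S4-tableau for the negation not (Dia ((p and not q) implies q) implies Box Dia ((p and not q) implies q)):
1. not (Dia ((p and not q) implies q) implies Box Dia ((p and not q) implies q)), u
2. Dia ((p and not q) implies q), u   [neg-implies-rule on 1]
3. not Box Dia ((p and not q) implies q), u   [neg-implies-rule on 1]
4. (p and not q) implies q, v   [Dia-rule on 2: fresh world v, uRv]
5. q, v   [implies-rule on 4 (branches; this branch)]
6. not Dia ((p and not q) implies q), w   [neg-Box-rule on 3: fresh world w, uRw]
7. not ((p and not q) implies q), w   [neg-Dia-rule on 6 via wRw]
8. p and not q, w   [neg-implies-rule on 7]
9. not q, w   [neg-implies-rule on 7]
10. p, w   [and-rule on 8]
Accessibility: uRu, uRv, uRw, vRv, wRw
Complete open branch: countermodel on an S4-frame, so not valid in S4, nor in K, T (the same frame is also a K-frame and a T-frame).

S5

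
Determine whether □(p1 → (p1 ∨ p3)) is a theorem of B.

Yes, valid

Tableau for the negation ¬□(p1 → (p1 ∨ p3)):
1. ¬□(p1 → (p1 ∨ p3)), 0
2. ¬(p1 → (p1 ∨ p3)), 1   [¬□-rule on 1: fresh world 1, 0R1]
3. p1, 1   [¬→-rule on 2]
4. ¬(p1 ∨ p3), 1   [¬→-rule on 2]
5. ¬p1, 1   [¬∨-rule on 4]
6. ¬p3, 1   [¬∨-rule on 4]
Accessibility: 0R0, 0R1, 1R0, 1R1
Branch closes: p1 and ¬p1 both at 1.
All branches of the negation close; one closing branch shown above.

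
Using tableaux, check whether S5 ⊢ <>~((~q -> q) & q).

Tableau for the negation ~<>~((~q -> q) & q):
1. ~<>~((~q -> q) & q), 0
2. (~q -> q) & q, 0
3. ~q -> q, 0
4. q, 0
Accessibility: 0R0
The negation has an open branch (countermodel exists).

Not valid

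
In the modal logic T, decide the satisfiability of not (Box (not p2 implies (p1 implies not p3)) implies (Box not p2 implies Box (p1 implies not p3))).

1. not (Box (not p2 implies (p1 implies not p3)) implies (Box not p2 implies Box (p1 implies not p3))), w0
2. Box (not p2 implies (p1 implies not p3)), w0
3. not (Box not p2 implies Box (p1 implies not p3)), w0
4. Box not p2, w0
5. not Box (p1 implies not p3), w0
6. not p2 implies (p1 implies not p3), w0
7. not p2, w0
8. p1 implies not p3, w0
9. not p3, w0
10. not (p1 implies not p3), w1
11. p1, w1
12. p3, w1
13. not p2 implies (p1 implies not p3), w1
14. not p2, w1
15. p1 implies not p3, w1
16. not p3, w1
Accessibility: w0Rw0, w0Rw1, w1Rw1
Branch closes: p3 and not p3 both at w1.
(One branch shown.) All branches close.

Unsatisfiable (every branch closes)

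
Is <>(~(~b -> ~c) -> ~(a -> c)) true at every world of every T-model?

Tableau for the negation ~<>(~(~b -> ~c) -> ~(a -> c)):
1. ~<>(~(~b -> ~c) -> ~(a -> c)), u
2. ~(~(~b -> ~c) -> ~(a -> c)), u   [~<>-rule on 1 via uRu]
3. ~(~b -> ~c), u   [~->-rule on 2]
4. a -> c, u   [~->-rule on 2]
5. ~b, u   [~->-rule on 3]
6. c, u   [~->-rule on 3]
Accessibility: uRu
The negation has an open branch (countermodel exists).

No, not valid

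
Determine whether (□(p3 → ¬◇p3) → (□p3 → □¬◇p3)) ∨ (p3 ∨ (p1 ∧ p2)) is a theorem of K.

Valid

Tableau for the negation ¬((□(p3 → ¬◇p3) → (□p3 → □¬◇p3)) ∨ (p3 ∨ (p1 ∧ p2))):
1. ¬((□(p3 → ¬◇p3) → (□p3 → □¬◇p3)) ∨ (p3 ∨ (p1 ∧ p2))), 0
2. ¬(□(p3 → ¬◇p3) → (□p3 → □¬◇p3)), 0   [¬∨-rule on 1]
3. ¬(p3 ∨ (p1 ∧ p2)), 0   [¬∨-rule on 1]
4. □(p3 → ¬◇p3), 0   [¬→-rule on 2]
5. ¬(□p3 → □¬◇p3), 0   [¬→-rule on 2]
6. ¬p3, 0   [¬∨-rule on 3]
7. ¬(p1 ∧ p2), 0   [¬∨-rule on 3]
8. □p3, 0   [¬→-rule on 5]
9. ¬□¬◇p3, 0   [¬→-rule on 5]
10. ¬p2, 0   [¬∧-rule on 7 (branches; this branch)]
11. ◇p3, 1   [¬□-rule on 9: fresh world 1, 0R1]
12. p3 → ¬◇p3, 1   [□-rule on 4 via 0R1]
13. p3, 1   [□-rule on 8 via 0R1]
14. ¬◇p3, 1   [→-rule on 12 (branches; this branch)]
15. p3, 2   [◇-rule on 11: fresh world 2, 1R2]
16. ¬p3, 2   [¬◇-rule on 14 via 1R2]
Accessibility: 0R1, 1R2
Branch closes: p3 and ¬p3 both at 2.
All branches of the negation close; one closing branch shown above.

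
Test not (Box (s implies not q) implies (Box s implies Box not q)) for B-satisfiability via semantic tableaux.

1. not (Box (s implies not q) implies (Box s implies Box not q)), 0
2. Box (s implies not q), 0   [neg-implies-rule on 1]
3. not (Box s implies Box not q), 0   [neg-implies-rule on 1]
4. Box s, 0   [neg-implies-rule on 3]
5. not Box not q, 0   [neg-implies-rule on 3]
6. s implies not q, 0   [Box-rule on 2 via 0R0]
7. s, 0   [Box-rule on 4 via 0R0]
8. not q, 0   [implies-rule on 6 (branches; this branch)]
9. q, 1   [neg-Box-rule on 5: fresh world 1, 0R1]
10. s implies not q, 1   [Box-rule on 2 via 0R1]
11. s, 1   [Box-rule on 4 via 0R1]
12. not q, 1   [implies-rule on 10 (branches; this branch)]
Accessibility: 0R0, 0R1, 1R0, 1R1
Branch closes: q and not q both at 1.
All branches of the tableau close; one closing branch shown above.

No, unsatisfiable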